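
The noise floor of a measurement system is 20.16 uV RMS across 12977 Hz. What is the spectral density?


Noise spectral density = Vrms / sqrt(BW).
NSD = 20.16 / sqrt(12977)
NSD = 20.16 / 113.9166
NSD = 0.177 uV/sqrt(Hz)

0.177 uV/sqrt(Hz)


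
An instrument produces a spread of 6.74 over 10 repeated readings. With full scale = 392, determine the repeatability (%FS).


Repeatability = (spread / full scale) * 100%.
R = (6.74 / 392) * 100
R = 1.719 %FS

1.719 %FS


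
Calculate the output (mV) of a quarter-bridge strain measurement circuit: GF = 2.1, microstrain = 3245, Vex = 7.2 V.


Quarter bridge output: Vout = (GF * epsilon * Vex) / 4.
Vout = (2.1 * 3245e-6 * 7.2) / 4
Vout = 0.0490644 / 4 V
Vout = 0.0122661 V = 12.2661 mV

12.2661 mV


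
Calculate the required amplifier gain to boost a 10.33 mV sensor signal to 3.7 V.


Gain = Vout / Vin (converting to same units).
G = 3.7 V / 10.33 mV
G = 3700.0 mV / 10.33 mV
G = 358.18

358.18


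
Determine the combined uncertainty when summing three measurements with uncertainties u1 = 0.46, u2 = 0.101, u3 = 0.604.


For a sum of independent quantities, uc = sqrt(u1^2 + u2^2 + u3^2).
uc = sqrt(0.46^2 + 0.101^2 + 0.604^2)
uc = sqrt(0.2116 + 0.010201 + 0.364816)
uc = 0.7659

0.7659


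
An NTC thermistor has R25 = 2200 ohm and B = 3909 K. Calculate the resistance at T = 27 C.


NTC thermistor equation: Rt = R25 * exp(B * (1/T - 1/T25)).
T in Kelvin: 300.15 K, T25 = 298.15 K
1/T - 1/T25 = 1/300.15 - 1/298.15 = -2.235e-05
B * (1/T - 1/T25) = 3909 * -2.235e-05 = -0.0874
Rt = 2200 * exp(-0.0874) = 2016.0 ohm

2016.0 ohm


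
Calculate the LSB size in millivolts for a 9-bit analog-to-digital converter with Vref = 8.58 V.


The resolution (LSB) of an ADC is Vref / 2^n.
LSB = 8.58 / 2^9
LSB = 8.58 / 512
LSB = 0.01675781 V = 16.7578125 mV

16.7578125 mV


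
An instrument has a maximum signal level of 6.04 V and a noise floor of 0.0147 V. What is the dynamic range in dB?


Dynamic range = 20 * log10(Vmax / Vnoise).
DR = 20 * log10(6.04 / 0.0147)
DR = 20 * log10(410.88)
DR = 52.27 dB

52.27 dB


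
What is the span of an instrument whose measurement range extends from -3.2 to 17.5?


Span = upper range - lower range.
Span = 17.5 - (-3.2)
Span = 20.7

20.7


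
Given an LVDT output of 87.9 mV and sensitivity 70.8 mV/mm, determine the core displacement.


Displacement = Vout / sensitivity.
d = 87.9 / 70.8
d = 1.242 mm

1.242 mm


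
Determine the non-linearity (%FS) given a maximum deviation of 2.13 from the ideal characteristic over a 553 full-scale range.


Linearity error = (max deviation / full scale) * 100%.
Linearity = (2.13 / 553) * 100
Linearity = 0.385 %FS

0.385 %FS


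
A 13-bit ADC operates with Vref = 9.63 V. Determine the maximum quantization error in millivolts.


The maximum quantization error is +/- LSB/2.
LSB = Vref / 2^n = 9.63 / 8192 = 0.00117554 V
Max error = LSB / 2 = 0.00117554 / 2 = 0.00058777 V
Max error = 0.5878 mV

0.5878 mV


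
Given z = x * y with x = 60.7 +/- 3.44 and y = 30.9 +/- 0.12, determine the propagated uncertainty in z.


For a product z = x*y, the relative uncertainty is:
uz/z = sqrt((ux/x)^2 + (uy/y)^2)
Relative uncertainties: ux/x = 3.44/60.7 = 0.056672
uy/y = 0.12/30.9 = 0.003883
z = 60.7 * 30.9 = 1875.6
uz = 1875.6 * sqrt(0.056672^2 + 0.003883^2) = 106.545

106.545


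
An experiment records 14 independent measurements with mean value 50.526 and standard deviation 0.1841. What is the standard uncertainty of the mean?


The standard uncertainty for Type A evaluation is u = s / sqrt(n).
u = 0.1841 / sqrt(14)
u = 0.1841 / 3.7417
u = 0.0492

0.0492


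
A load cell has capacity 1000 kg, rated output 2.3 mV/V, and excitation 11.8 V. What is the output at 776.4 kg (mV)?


Vout = rated_output * Vex * (load / capacity).
Vout = 2.3 * 11.8 * (776.4 / 1000)
Vout = 2.3 * 11.8 * 0.7764
Vout = 21.071 mV

21.071 mV


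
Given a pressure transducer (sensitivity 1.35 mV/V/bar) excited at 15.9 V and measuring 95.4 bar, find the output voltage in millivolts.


Output = sensitivity * Vex * P.
Vout = 1.35 * 15.9 * 95.4
Vout = 21.465 * 95.4
Vout = 2047.76 mV

2047.76 mV


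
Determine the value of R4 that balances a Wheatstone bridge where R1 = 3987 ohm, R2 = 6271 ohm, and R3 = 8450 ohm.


At balance: R1*R4 = R2*R3, so R4 = R2*R3/R1.
R4 = 6271 * 8450 / 3987
R4 = 52989950 / 3987
R4 = 13290.68 ohm

13290.68 ohm


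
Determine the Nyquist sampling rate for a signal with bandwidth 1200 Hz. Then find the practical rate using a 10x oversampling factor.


By Nyquist theorem, fs_min = 2 * fmax.
fs_min = 2 * 1200 = 2400 Hz
Practical rate = 10 * fs_min = 10 * 2400 = 24000 Hz

fs_min = 2400 Hz, fs_practical = 24000 Hz


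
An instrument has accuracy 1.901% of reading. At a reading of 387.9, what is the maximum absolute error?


Absolute error = (accuracy% / 100) * reading.
Error = (1.901 / 100) * 387.9
Error = 0.01901 * 387.9
Error = 7.374

7.374


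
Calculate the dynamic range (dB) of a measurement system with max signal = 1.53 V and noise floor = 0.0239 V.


Dynamic range = 20 * log10(Vmax / Vnoise).
DR = 20 * log10(1.53 / 0.0239)
DR = 20 * log10(64.02)
DR = 36.13 dB

36.13 dB


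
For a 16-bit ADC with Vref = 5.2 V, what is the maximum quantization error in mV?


The maximum quantization error is +/- LSB/2.
LSB = Vref / 2^n = 5.2 / 65536 = 7.935e-05 V
Max error = LSB / 2 = 7.935e-05 / 2 = 3.967e-05 V
Max error = 0.0397 mV

0.0397 mV


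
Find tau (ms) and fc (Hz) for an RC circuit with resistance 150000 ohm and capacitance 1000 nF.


Time constant: tau = R * C.
tau = 150000 * 1.00e-06 = 0.15 s
tau = 150.0 ms
Cutoff frequency: fc = 1 / (2*pi*R*C).
fc = 1 / (2*pi*0.15) = 1.06 Hz

tau = 150.0 ms, fc = 1.06 Hz


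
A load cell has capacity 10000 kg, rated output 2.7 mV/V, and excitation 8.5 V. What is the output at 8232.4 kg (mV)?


Vout = rated_output * Vex * (load / capacity).
Vout = 2.7 * 8.5 * (8232.4 / 10000)
Vout = 2.7 * 8.5 * 0.82324
Vout = 18.893 mV

18.893 mV


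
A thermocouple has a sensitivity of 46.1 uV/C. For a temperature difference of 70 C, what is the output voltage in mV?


The thermocouple output V = sensitivity * dT.
V = 46.1 uV/C * 70 C
V = 3227.0 uV
V = 3.227 mV

3.227 mV


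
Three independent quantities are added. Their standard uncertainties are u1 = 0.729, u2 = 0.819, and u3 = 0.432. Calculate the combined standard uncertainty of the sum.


For a sum of independent quantities, uc = sqrt(u1^2 + u2^2 + u3^2).
uc = sqrt(0.729^2 + 0.819^2 + 0.432^2)
uc = sqrt(0.531441 + 0.670761 + 0.186624)
uc = 1.1785

1.1785


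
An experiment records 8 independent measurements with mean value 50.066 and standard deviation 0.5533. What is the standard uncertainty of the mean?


The standard uncertainty for Type A evaluation is u = s / sqrt(n).
u = 0.5533 / sqrt(8)
u = 0.5533 / 2.8284
u = 0.1956

0.1956


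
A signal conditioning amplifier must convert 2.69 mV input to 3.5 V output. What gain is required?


Gain = Vout / Vin (converting to same units).
G = 3.5 V / 2.69 mV
G = 3500.0 mV / 2.69 mV
G = 1301.12

1301.12


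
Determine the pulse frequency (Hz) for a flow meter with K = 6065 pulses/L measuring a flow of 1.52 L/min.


Frequency = K * Q / 60 (converting L/min to L/s).
f = 6065 * 1.52 / 60
f = 9218.8 / 60
f = 153.65 Hz

153.65 Hz


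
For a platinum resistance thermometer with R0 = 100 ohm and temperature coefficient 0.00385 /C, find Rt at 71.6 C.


The RTD equation: Rt = R0 * (1 + alpha * T).
Rt = 100 * (1 + 0.00385 * 71.6)
Rt = 100 * (1 + 0.27566)
Rt = 100 * 1.27566
Rt = 127.566 ohm

127.566 ohm


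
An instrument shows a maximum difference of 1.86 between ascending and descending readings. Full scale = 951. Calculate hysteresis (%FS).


Hysteresis = (max difference / full scale) * 100%.
H = (1.86 / 951) * 100
H = 0.196 %FS

0.196 %FS


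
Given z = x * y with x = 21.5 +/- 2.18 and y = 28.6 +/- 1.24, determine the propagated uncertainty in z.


For a product z = x*y, the relative uncertainty is:
uz/z = sqrt((ux/x)^2 + (uy/y)^2)
Relative uncertainties: ux/x = 2.18/21.5 = 0.101395
uy/y = 1.24/28.6 = 0.043357
z = 21.5 * 28.6 = 614.9
uz = 614.9 * sqrt(0.101395^2 + 0.043357^2) = 67.809

67.809


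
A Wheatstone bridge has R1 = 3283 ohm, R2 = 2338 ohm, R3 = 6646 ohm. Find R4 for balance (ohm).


At balance: R1*R4 = R2*R3, so R4 = R2*R3/R1.
R4 = 2338 * 6646 / 3283
R4 = 15538348 / 3283
R4 = 4732.97 ohm

4732.97 ohm


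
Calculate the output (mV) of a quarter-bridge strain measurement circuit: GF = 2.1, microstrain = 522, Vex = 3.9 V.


Quarter bridge output: Vout = (GF * epsilon * Vex) / 4.
Vout = (2.1 * 522e-6 * 3.9) / 4
Vout = 0.00427518 / 4 V
Vout = 0.00106879 V = 1.0688 mV

1.0688 mV


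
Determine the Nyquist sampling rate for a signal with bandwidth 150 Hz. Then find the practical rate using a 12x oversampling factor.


By Nyquist theorem, fs_min = 2 * fmax.
fs_min = 2 * 150 = 300 Hz
Practical rate = 12 * fs_min = 12 * 300 = 3600 Hz

fs_min = 300 Hz, fs_practical = 3600 Hz


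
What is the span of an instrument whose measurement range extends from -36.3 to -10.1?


Span = upper range - lower range.
Span = -10.1 - (-36.3)
Span = 26.2

26.2


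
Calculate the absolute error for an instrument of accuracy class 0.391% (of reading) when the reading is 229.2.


Absolute error = (accuracy% / 100) * reading.
Error = (0.391 / 100) * 229.2
Error = 0.00391 * 229.2
Error = 0.8962

0.8962


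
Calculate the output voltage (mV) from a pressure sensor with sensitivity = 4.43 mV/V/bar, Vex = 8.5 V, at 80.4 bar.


Output = sensitivity * Vex * P.
Vout = 4.43 * 8.5 * 80.4
Vout = 37.655 * 80.4
Vout = 3027.46 mV

3027.46 mV


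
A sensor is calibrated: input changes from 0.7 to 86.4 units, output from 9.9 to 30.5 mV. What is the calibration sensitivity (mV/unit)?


Sensitivity = (y2 - y1) / (x2 - x1).
S = (30.5 - 9.9) / (86.4 - 0.7)
S = 20.6 / 85.7
S = 0.2404 mV/unit

0.2404 mV/unit


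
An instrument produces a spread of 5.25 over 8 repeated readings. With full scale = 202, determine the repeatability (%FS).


Repeatability = (spread / full scale) * 100%.
R = (5.25 / 202) * 100
R = 2.599 %FS

2.599 %FS


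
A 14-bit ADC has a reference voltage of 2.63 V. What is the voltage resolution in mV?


The resolution (LSB) of an ADC is Vref / 2^n.
LSB = 2.63 / 2^14
LSB = 2.63 / 16384
LSB = 0.00016052 V = 0.16052246 mV

0.16052246 mV


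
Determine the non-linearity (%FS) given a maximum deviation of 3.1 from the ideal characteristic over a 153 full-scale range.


Linearity error = (max deviation / full scale) * 100%.
Linearity = (3.1 / 153) * 100
Linearity = 2.026 %FS

2.026 %FS


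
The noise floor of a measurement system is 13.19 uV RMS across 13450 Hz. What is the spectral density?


Noise spectral density = Vrms / sqrt(BW).
NSD = 13.19 / sqrt(13450)
NSD = 13.19 / 115.9741
NSD = 0.1137 uV/sqrt(Hz)

0.1137 uV/sqrt(Hz)


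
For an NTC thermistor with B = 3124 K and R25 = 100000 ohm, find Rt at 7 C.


NTC thermistor equation: Rt = R25 * exp(B * (1/T - 1/T25)).
T in Kelvin: 280.15 K, T25 = 298.15 K
1/T - 1/T25 = 1/280.15 - 1/298.15 = 0.0002155
B * (1/T - 1/T25) = 3124 * 0.0002155 = 0.6732
Rt = 100000 * exp(0.6732) = 196054.3 ohm

196054.3 ohm


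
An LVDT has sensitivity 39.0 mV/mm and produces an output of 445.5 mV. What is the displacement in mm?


Displacement = Vout / sensitivity.
d = 445.5 / 39.0
d = 11.423 mm

11.423 mm


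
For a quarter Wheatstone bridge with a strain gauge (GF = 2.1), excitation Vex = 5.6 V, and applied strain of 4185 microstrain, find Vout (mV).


Quarter bridge output: Vout = (GF * epsilon * Vex) / 4.
Vout = (2.1 * 4185e-6 * 5.6) / 4
Vout = 0.0492156 / 4 V
Vout = 0.0123039 V = 12.3039 mV

12.3039 mV


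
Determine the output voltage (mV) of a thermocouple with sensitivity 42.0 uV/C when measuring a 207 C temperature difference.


The thermocouple output V = sensitivity * dT.
V = 42.0 uV/C * 207 C
V = 8694.0 uV
V = 8.694 mV

8.694 mV


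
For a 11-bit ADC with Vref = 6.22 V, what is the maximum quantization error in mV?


The maximum quantization error is +/- LSB/2.
LSB = Vref / 2^n = 6.22 / 2048 = 0.00303711 V
Max error = LSB / 2 = 0.00303711 / 2 = 0.00151855 V
Max error = 1.5186 mV

1.5186 mV


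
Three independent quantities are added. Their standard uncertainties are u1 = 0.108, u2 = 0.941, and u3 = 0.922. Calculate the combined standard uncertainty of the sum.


For a sum of independent quantities, uc = sqrt(u1^2 + u2^2 + u3^2).
uc = sqrt(0.108^2 + 0.941^2 + 0.922^2)
uc = sqrt(0.011664 + 0.885481 + 0.850084)
uc = 1.3218

1.3218


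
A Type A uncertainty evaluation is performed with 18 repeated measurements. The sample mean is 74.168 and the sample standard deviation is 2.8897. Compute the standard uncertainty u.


The standard uncertainty for Type A evaluation is u = s / sqrt(n).
u = 2.8897 / sqrt(18)
u = 2.8897 / 4.2426
u = 0.6811

0.6811


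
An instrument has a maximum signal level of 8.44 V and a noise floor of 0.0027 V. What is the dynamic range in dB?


Dynamic range = 20 * log10(Vmax / Vnoise).
DR = 20 * log10(8.44 / 0.0027)
DR = 20 * log10(3125.93)
DR = 69.9 dB

69.9 dB


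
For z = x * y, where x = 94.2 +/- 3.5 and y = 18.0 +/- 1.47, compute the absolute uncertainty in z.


For a product z = x*y, the relative uncertainty is:
uz/z = sqrt((ux/x)^2 + (uy/y)^2)
Relative uncertainties: ux/x = 3.5/94.2 = 0.037155
uy/y = 1.47/18.0 = 0.081667
z = 94.2 * 18.0 = 1695.6
uz = 1695.6 * sqrt(0.037155^2 + 0.081667^2) = 152.132

152.132


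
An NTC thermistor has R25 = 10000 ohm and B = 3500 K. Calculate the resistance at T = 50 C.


NTC thermistor equation: Rt = R25 * exp(B * (1/T - 1/T25)).
T in Kelvin: 323.15 K, T25 = 298.15 K
1/T - 1/T25 = 1/323.15 - 1/298.15 = -0.00025948
B * (1/T - 1/T25) = 3500 * -0.00025948 = -0.9082
Rt = 10000 * exp(-0.9082) = 4032.6 ohm

4032.6 ohm


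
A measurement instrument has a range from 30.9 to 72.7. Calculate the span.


Span = upper range - lower range.
Span = 72.7 - (30.9)
Span = 41.8

41.8


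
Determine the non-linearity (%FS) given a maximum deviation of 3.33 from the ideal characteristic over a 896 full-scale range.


Linearity error = (max deviation / full scale) * 100%.
Linearity = (3.33 / 896) * 100
Linearity = 0.372 %FS

0.372 %FS


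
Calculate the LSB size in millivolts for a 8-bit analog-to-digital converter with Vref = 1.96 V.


The resolution (LSB) of an ADC is Vref / 2^n.
LSB = 1.96 / 2^8
LSB = 1.96 / 256
LSB = 0.00765625 V = 7.65625 mV

7.65625 mV


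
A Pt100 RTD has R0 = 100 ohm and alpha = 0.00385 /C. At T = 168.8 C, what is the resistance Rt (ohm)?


The RTD equation: Rt = R0 * (1 + alpha * T).
Rt = 100 * (1 + 0.00385 * 168.8)
Rt = 100 * (1 + 0.64988)
Rt = 100 * 1.64988
Rt = 164.988 ohm

164.988 ohm


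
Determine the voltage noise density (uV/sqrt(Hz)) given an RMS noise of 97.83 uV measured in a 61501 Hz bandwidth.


Noise spectral density = Vrms / sqrt(BW).
NSD = 97.83 / sqrt(61501)
NSD = 97.83 / 247.994
NSD = 0.3945 uV/sqrt(Hz)

0.3945 uV/sqrt(Hz)


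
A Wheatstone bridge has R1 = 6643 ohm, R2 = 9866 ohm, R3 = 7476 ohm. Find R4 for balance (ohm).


At balance: R1*R4 = R2*R3, so R4 = R2*R3/R1.
R4 = 9866 * 7476 / 6643
R4 = 73758216 / 6643
R4 = 11103.15 ohm

11103.15 ohm


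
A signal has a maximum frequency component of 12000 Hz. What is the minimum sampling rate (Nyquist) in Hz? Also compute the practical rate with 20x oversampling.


By Nyquist theorem, fs_min = 2 * fmax.
fs_min = 2 * 12000 = 24000 Hz
Practical rate = 20 * fs_min = 20 * 24000 = 480000 Hz

fs_min = 24000 Hz, fs_practical = 480000 Hz


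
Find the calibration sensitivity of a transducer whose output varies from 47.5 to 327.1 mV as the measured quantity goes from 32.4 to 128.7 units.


Sensitivity = (y2 - y1) / (x2 - x1).
S = (327.1 - 47.5) / (128.7 - 32.4)
S = 279.6 / 96.3
S = 2.9034 mV/unit

2.9034 mV/unit


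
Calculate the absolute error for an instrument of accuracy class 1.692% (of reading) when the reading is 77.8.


Absolute error = (accuracy% / 100) * reading.
Error = (1.692 / 100) * 77.8
Error = 0.01692 * 77.8
Error = 1.3164

1.3164


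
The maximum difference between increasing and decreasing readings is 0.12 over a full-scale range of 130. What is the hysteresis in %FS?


Hysteresis = (max difference / full scale) * 100%.
H = (0.12 / 130) * 100
H = 0.092 %FS

0.092 %FS


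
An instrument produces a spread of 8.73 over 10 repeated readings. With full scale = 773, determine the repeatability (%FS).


Repeatability = (spread / full scale) * 100%.
R = (8.73 / 773) * 100
R = 1.129 %FS

1.129 %FS


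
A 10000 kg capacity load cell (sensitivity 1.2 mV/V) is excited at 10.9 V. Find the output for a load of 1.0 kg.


Vout = rated_output * Vex * (load / capacity).
Vout = 1.2 * 10.9 * (1.0 / 10000)
Vout = 1.2 * 10.9 * 0.0001
Vout = 0.001 mV

0.001 mV


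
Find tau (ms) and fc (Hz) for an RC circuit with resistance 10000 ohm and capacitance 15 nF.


Time constant: tau = R * C.
tau = 10000 * 1.50e-08 = 0.00015 s
tau = 0.15 ms
Cutoff frequency: fc = 1 / (2*pi*R*C).
fc = 1 / (2*pi*0.00015) = 1061.03 Hz

tau = 0.15 ms, fc = 1061.03 Hz


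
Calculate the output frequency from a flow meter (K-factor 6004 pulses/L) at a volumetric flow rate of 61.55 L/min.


Frequency = K * Q / 60 (converting L/min to L/s).
f = 6004 * 61.55 / 60
f = 369546.2 / 60
f = 6159.1 Hz

6159.1 Hz


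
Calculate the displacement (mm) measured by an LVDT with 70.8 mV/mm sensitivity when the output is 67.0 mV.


Displacement = Vout / sensitivity.
d = 67.0 / 70.8
d = 0.946 mm

0.946 mm


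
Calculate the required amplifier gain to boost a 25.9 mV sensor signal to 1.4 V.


Gain = Vout / Vin (converting to same units).
G = 1.4 V / 25.9 mV
G = 1400.0 mV / 25.9 mV
G = 54.05

54.05


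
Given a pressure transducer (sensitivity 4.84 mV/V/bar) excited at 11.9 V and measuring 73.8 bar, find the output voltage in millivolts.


Output = sensitivity * Vex * P.
Vout = 4.84 * 11.9 * 73.8
Vout = 57.596 * 73.8
Vout = 4250.58 mV

4250.58 mV


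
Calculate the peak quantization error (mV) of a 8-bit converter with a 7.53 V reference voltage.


The maximum quantization error is +/- LSB/2.
LSB = Vref / 2^n = 7.53 / 256 = 0.02941406 V
Max error = LSB / 2 = 0.02941406 / 2 = 0.01470703 V
Max error = 14.707 mV

14.707 mV


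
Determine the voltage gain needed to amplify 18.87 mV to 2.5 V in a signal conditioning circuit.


Gain = Vout / Vin (converting to same units).
G = 2.5 V / 18.87 mV
G = 2500.0 mV / 18.87 mV
G = 132.49

132.49


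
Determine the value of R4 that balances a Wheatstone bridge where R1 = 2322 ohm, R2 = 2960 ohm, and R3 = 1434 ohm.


At balance: R1*R4 = R2*R3, so R4 = R2*R3/R1.
R4 = 2960 * 1434 / 2322
R4 = 4244640 / 2322
R4 = 1828.01 ohm

1828.01 ohm


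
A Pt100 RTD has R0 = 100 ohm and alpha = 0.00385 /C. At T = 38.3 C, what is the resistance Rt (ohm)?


The RTD equation: Rt = R0 * (1 + alpha * T).
Rt = 100 * (1 + 0.00385 * 38.3)
Rt = 100 * (1 + 0.147455)
Rt = 100 * 1.147455
Rt = 114.745 ohm

114.745 ohm


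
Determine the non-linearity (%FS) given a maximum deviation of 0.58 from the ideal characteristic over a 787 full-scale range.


Linearity error = (max deviation / full scale) * 100%.
Linearity = (0.58 / 787) * 100
Linearity = 0.074 %FS

0.074 %FS


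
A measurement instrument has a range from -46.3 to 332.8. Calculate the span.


Span = upper range - lower range.
Span = 332.8 - (-46.3)
Span = 379.1

379.1


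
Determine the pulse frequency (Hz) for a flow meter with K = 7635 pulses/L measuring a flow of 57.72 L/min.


Frequency = K * Q / 60 (converting L/min to L/s).
f = 7635 * 57.72 / 60
f = 440692.2 / 60
f = 7344.87 Hz

7344.87 Hz


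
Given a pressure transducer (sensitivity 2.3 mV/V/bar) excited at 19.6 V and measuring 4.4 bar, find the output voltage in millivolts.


Output = sensitivity * Vex * P.
Vout = 2.3 * 19.6 * 4.4
Vout = 45.08 * 4.4
Vout = 198.35 mV

198.35 mV


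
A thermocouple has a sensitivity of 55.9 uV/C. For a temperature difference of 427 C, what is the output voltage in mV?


The thermocouple output V = sensitivity * dT.
V = 55.9 uV/C * 427 C
V = 23869.3 uV
V = 23.869 mV

23.869 mV


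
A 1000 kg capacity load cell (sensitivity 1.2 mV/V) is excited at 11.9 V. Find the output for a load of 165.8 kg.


Vout = rated_output * Vex * (load / capacity).
Vout = 1.2 * 11.9 * (165.8 / 1000)
Vout = 1.2 * 11.9 * 0.1658
Vout = 2.368 mV

2.368 mV


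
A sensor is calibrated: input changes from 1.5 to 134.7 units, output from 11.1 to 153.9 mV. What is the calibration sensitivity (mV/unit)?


Sensitivity = (y2 - y1) / (x2 - x1).
S = (153.9 - 11.1) / (134.7 - 1.5)
S = 142.8 / 133.2
S = 1.0721 mV/unit

1.0721 mV/unit


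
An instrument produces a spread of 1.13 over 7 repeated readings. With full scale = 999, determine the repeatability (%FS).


Repeatability = (spread / full scale) * 100%.
R = (1.13 / 999) * 100
R = 0.113 %FS

0.113 %FS


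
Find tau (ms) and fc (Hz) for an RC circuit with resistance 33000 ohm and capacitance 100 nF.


Time constant: tau = R * C.
tau = 33000 * 1.00e-07 = 0.0033 s
tau = 3.3 ms
Cutoff frequency: fc = 1 / (2*pi*R*C).
fc = 1 / (2*pi*0.0033) = 48.23 Hz

tau = 3.3 ms, fc = 48.23 Hz


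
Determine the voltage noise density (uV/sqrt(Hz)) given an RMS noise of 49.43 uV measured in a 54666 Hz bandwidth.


Noise spectral density = Vrms / sqrt(BW).
NSD = 49.43 / sqrt(54666)
NSD = 49.43 / 233.8076
NSD = 0.2114 uV/sqrt(Hz)

0.2114 uV/sqrt(Hz)


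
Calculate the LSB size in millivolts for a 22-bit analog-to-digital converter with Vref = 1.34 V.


The resolution (LSB) of an ADC is Vref / 2^n.
LSB = 1.34 / 2^22
LSB = 1.34 / 4194304
LSB = 3.2e-07 V = 0.00031948 mV

0.00031948 mV


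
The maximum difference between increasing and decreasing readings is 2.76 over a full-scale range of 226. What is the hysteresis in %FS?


Hysteresis = (max difference / full scale) * 100%.
H = (2.76 / 226) * 100
H = 1.221 %FS

1.221 %FS


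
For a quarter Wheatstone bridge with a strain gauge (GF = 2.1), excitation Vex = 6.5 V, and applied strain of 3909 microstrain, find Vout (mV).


Quarter bridge output: Vout = (GF * epsilon * Vex) / 4.
Vout = (2.1 * 3909e-6 * 6.5) / 4
Vout = 0.05335785 / 4 V
Vout = 0.01333946 V = 13.3395 mV

13.3395 mV


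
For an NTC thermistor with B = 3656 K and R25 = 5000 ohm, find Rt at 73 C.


NTC thermistor equation: Rt = R25 * exp(B * (1/T - 1/T25)).
T in Kelvin: 346.15 K, T25 = 298.15 K
1/T - 1/T25 = 1/346.15 - 1/298.15 = -0.0004651
B * (1/T - 1/T25) = 3656 * -0.0004651 = -1.7004
Rt = 5000 * exp(-1.7004) = 913.1 ohm

913.1 ohm


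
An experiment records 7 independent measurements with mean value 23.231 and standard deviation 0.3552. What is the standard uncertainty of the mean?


The standard uncertainty for Type A evaluation is u = s / sqrt(n).
u = 0.3552 / sqrt(7)
u = 0.3552 / 2.6458
u = 0.1343

0.1343


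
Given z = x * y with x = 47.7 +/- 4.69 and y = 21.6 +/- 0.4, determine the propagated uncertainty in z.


For a product z = x*y, the relative uncertainty is:
uz/z = sqrt((ux/x)^2 + (uy/y)^2)
Relative uncertainties: ux/x = 4.69/47.7 = 0.098323
uy/y = 0.4/21.6 = 0.018519
z = 47.7 * 21.6 = 1030.3
uz = 1030.3 * sqrt(0.098323^2 + 0.018519^2) = 103.085

103.085


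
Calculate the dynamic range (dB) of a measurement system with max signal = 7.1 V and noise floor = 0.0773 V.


Dynamic range = 20 * log10(Vmax / Vnoise).
DR = 20 * log10(7.1 / 0.0773)
DR = 20 * log10(91.85)
DR = 39.26 dB

39.26 dB


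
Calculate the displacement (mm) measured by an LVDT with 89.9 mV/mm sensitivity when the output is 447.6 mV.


Displacement = Vout / sensitivity.
d = 447.6 / 89.9
d = 4.979 mm

4.979 mm


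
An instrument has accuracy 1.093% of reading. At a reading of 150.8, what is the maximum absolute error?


Absolute error = (accuracy% / 100) * reading.
Error = (1.093 / 100) * 150.8
Error = 0.01093 * 150.8
Error = 1.6482

1.6482


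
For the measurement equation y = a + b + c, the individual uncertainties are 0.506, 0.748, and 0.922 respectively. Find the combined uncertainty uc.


For a sum of independent quantities, uc = sqrt(u1^2 + u2^2 + u3^2).
uc = sqrt(0.506^2 + 0.748^2 + 0.922^2)
uc = sqrt(0.256036 + 0.559504 + 0.850084)
uc = 1.2906

1.2906


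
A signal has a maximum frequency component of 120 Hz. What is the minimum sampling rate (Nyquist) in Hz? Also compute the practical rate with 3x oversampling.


By Nyquist theorem, fs_min = 2 * fmax.
fs_min = 2 * 120 = 240 Hz
Practical rate = 3 * fs_min = 3 * 240 = 720 Hz

fs_min = 240 Hz, fs_practical = 720 Hz


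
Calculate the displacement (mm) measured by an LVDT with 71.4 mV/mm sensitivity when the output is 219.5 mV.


Displacement = Vout / sensitivity.
d = 219.5 / 71.4
d = 3.074 mm

3.074 mm


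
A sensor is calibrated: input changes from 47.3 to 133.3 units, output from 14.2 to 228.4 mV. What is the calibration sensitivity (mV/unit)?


Sensitivity = (y2 - y1) / (x2 - x1).
S = (228.4 - 14.2) / (133.3 - 47.3)
S = 214.2 / 86.0
S = 2.4907 mV/unit

2.4907 mV/unit


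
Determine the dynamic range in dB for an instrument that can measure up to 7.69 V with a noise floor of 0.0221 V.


Dynamic range = 20 * log10(Vmax / Vnoise).
DR = 20 * log10(7.69 / 0.0221)
DR = 20 * log10(347.96)
DR = 50.83 dB

50.83 dB


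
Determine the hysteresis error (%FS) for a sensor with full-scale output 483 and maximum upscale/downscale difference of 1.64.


Hysteresis = (max difference / full scale) * 100%.
H = (1.64 / 483) * 100
H = 0.34 %FS

0.34 %FS


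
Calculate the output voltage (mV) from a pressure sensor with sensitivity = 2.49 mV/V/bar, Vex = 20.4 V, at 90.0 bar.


Output = sensitivity * Vex * P.
Vout = 2.49 * 20.4 * 90.0
Vout = 50.796 * 90.0
Vout = 4571.64 mV

4571.64 mV


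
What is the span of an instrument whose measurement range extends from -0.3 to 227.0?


Span = upper range - lower range.
Span = 227.0 - (-0.3)
Span = 227.3

227.3


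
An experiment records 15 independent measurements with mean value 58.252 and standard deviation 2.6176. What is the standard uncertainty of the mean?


The standard uncertainty for Type A evaluation is u = s / sqrt(n).
u = 2.6176 / sqrt(15)
u = 2.6176 / 3.873
u = 0.6759

0.6759


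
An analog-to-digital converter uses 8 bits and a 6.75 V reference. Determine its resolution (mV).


The resolution (LSB) of an ADC is Vref / 2^n.
LSB = 6.75 / 2^8
LSB = 6.75 / 256
LSB = 0.02636719 V = 26.3671875 mV

26.3671875 mV


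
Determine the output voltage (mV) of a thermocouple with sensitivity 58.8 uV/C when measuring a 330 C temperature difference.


The thermocouple output V = sensitivity * dT.
V = 58.8 uV/C * 330 C
V = 19404.0 uV
V = 19.404 mV

19.404 mV


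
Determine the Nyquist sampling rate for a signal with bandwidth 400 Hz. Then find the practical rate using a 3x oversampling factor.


By Nyquist theorem, fs_min = 2 * fmax.
fs_min = 2 * 400 = 800 Hz
Practical rate = 3 * fs_min = 3 * 800 = 2400 Hz

fs_min = 800 Hz, fs_practical = 2400 Hz


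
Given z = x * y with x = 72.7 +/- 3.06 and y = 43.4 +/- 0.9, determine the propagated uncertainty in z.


For a product z = x*y, the relative uncertainty is:
uz/z = sqrt((ux/x)^2 + (uy/y)^2)
Relative uncertainties: ux/x = 3.06/72.7 = 0.042091
uy/y = 0.9/43.4 = 0.020737
z = 72.7 * 43.4 = 3155.2
uz = 3155.2 * sqrt(0.042091^2 + 0.020737^2) = 148.047

148.047


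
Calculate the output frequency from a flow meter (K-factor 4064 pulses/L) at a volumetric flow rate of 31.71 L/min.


Frequency = K * Q / 60 (converting L/min to L/s).
f = 4064 * 31.71 / 60
f = 128869.44 / 60
f = 2147.82 Hz

2147.82 Hz


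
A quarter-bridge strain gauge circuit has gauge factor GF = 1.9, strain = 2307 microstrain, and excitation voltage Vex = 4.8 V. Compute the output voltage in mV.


Quarter bridge output: Vout = (GF * epsilon * Vex) / 4.
Vout = (1.9 * 2307e-6 * 4.8) / 4
Vout = 0.02103984 / 4 V
Vout = 0.00525996 V = 5.26 mV

5.26 mV


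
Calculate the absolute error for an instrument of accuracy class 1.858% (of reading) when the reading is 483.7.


Absolute error = (accuracy% / 100) * reading.
Error = (1.858 / 100) * 483.7
Error = 0.01858 * 483.7
Error = 8.9871

8.9871


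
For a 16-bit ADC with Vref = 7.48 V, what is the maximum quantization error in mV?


The maximum quantization error is +/- LSB/2.
LSB = Vref / 2^n = 7.48 / 65536 = 0.00011414 V
Max error = LSB / 2 = 0.00011414 / 2 = 5.707e-05 V
Max error = 0.0571 mV

0.0571 mV


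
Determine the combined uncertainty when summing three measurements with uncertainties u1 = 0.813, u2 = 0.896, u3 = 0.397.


For a sum of independent quantities, uc = sqrt(u1^2 + u2^2 + u3^2).
uc = sqrt(0.813^2 + 0.896^2 + 0.397^2)
uc = sqrt(0.660969 + 0.802816 + 0.157609)
uc = 1.2733

1.2733


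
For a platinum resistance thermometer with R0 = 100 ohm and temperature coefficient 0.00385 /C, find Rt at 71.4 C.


The RTD equation: Rt = R0 * (1 + alpha * T).
Rt = 100 * (1 + 0.00385 * 71.4)
Rt = 100 * (1 + 0.27489)
Rt = 100 * 1.27489
Rt = 127.489 ohm

127.489 ohm


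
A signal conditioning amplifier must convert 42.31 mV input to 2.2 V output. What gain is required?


Gain = Vout / Vin (converting to same units).
G = 2.2 V / 42.31 mV
G = 2200.0 mV / 42.31 mV
G = 52.0

52.0


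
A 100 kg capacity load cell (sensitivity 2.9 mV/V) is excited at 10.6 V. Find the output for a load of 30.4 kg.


Vout = rated_output * Vex * (load / capacity).
Vout = 2.9 * 10.6 * (30.4 / 100)
Vout = 2.9 * 10.6 * 0.304
Vout = 9.345 mV

9.345 mV


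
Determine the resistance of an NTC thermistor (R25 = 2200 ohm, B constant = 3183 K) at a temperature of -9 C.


NTC thermistor equation: Rt = R25 * exp(B * (1/T - 1/T25)).
T in Kelvin: 264.15 K, T25 = 298.15 K
1/T - 1/T25 = 1/264.15 - 1/298.15 = 0.00043171
B * (1/T - 1/T25) = 3183 * 0.00043171 = 1.3741
Rt = 2200 * exp(1.3741) = 8693.7 ohm

8693.7 ohm


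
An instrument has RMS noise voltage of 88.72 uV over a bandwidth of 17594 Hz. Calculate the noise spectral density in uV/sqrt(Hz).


Noise spectral density = Vrms / sqrt(BW).
NSD = 88.72 / sqrt(17594)
NSD = 88.72 / 132.6424
NSD = 0.6689 uV/sqrt(Hz)

0.6689 uV/sqrt(Hz)


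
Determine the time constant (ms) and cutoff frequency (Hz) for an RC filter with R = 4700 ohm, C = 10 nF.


Time constant: tau = R * C.
tau = 4700 * 1.00e-08 = 4.7e-05 s
tau = 0.047 ms
Cutoff frequency: fc = 1 / (2*pi*R*C).
fc = 1 / (2*pi*4.7e-05) = 3386.28 Hz

tau = 0.047 ms, fc = 3386.28 Hz


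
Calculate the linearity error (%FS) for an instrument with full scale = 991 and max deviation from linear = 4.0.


Linearity error = (max deviation / full scale) * 100%.
Linearity = (4.0 / 991) * 100
Linearity = 0.404 %FS

0.404 %FS


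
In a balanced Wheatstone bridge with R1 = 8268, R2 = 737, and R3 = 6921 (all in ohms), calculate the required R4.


At balance: R1*R4 = R2*R3, so R4 = R2*R3/R1.
R4 = 737 * 6921 / 8268
R4 = 5100777 / 8268
R4 = 616.93 ohm

616.93 ohm


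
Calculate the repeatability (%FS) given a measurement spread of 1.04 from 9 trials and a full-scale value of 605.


Repeatability = (spread / full scale) * 100%.
R = (1.04 / 605) * 100
R = 0.172 %FS

0.172 %FS


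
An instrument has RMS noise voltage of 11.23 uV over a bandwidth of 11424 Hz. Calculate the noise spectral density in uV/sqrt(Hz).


Noise spectral density = Vrms / sqrt(BW).
NSD = 11.23 / sqrt(11424)
NSD = 11.23 / 106.8831
NSD = 0.1051 uV/sqrt(Hz)

0.1051 uV/sqrt(Hz)


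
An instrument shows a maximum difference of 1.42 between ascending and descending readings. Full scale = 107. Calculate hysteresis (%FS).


Hysteresis = (max difference / full scale) * 100%.
H = (1.42 / 107) * 100
H = 1.327 %FS

1.327 %FS


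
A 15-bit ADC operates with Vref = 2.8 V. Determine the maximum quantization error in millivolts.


The maximum quantization error is +/- LSB/2.
LSB = Vref / 2^n = 2.8 / 32768 = 8.545e-05 V
Max error = LSB / 2 = 8.545e-05 / 2 = 4.272e-05 V
Max error = 0.0427 mV

0.0427 mV


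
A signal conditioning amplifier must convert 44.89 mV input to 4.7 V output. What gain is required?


Gain = Vout / Vin (converting to same units).
G = 4.7 V / 44.89 mV
G = 4700.0 mV / 44.89 mV
G = 104.7

104.7


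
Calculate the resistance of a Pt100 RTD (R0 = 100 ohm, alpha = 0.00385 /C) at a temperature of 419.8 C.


The RTD equation: Rt = R0 * (1 + alpha * T).
Rt = 100 * (1 + 0.00385 * 419.8)
Rt = 100 * (1 + 1.61623)
Rt = 100 * 2.61623
Rt = 261.623 ohm

261.623 ohm


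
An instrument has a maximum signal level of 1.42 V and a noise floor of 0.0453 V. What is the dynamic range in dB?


Dynamic range = 20 * log10(Vmax / Vnoise).
DR = 20 * log10(1.42 / 0.0453)
DR = 20 * log10(31.35)
DR = 29.92 dB

29.92 dB


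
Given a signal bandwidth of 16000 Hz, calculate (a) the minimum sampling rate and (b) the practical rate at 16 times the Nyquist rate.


By Nyquist theorem, fs_min = 2 * fmax.
fs_min = 2 * 16000 = 32000 Hz
Practical rate = 16 * fs_min = 16 * 32000 = 512000 Hz

fs_min = 32000 Hz, fs_practical = 512000 Hz


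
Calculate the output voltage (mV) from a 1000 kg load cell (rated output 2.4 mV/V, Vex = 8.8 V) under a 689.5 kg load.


Vout = rated_output * Vex * (load / capacity).
Vout = 2.4 * 8.8 * (689.5 / 1000)
Vout = 2.4 * 8.8 * 0.6895
Vout = 14.562 mV

14.562 mV


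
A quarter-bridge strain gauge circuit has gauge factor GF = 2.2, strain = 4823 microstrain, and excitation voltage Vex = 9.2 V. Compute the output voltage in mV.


Quarter bridge output: Vout = (GF * epsilon * Vex) / 4.
Vout = (2.2 * 4823e-6 * 9.2) / 4
Vout = 0.09761752 / 4 V
Vout = 0.02440438 V = 24.4044 mV

24.4044 mV


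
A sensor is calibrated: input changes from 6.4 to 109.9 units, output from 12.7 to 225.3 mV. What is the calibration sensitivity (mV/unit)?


Sensitivity = (y2 - y1) / (x2 - x1).
S = (225.3 - 12.7) / (109.9 - 6.4)
S = 212.6 / 103.5
S = 2.0541 mV/unit

2.0541 mV/unit


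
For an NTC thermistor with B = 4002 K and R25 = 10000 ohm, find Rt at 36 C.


NTC thermistor equation: Rt = R25 * exp(B * (1/T - 1/T25)).
T in Kelvin: 309.15 K, T25 = 298.15 K
1/T - 1/T25 = 1/309.15 - 1/298.15 = -0.00011934
B * (1/T - 1/T25) = 4002 * -0.00011934 = -0.4776
Rt = 10000 * exp(-0.4776) = 6202.7 ohm

6202.7 ohm


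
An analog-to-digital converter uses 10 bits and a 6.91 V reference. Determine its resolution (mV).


The resolution (LSB) of an ADC is Vref / 2^n.
LSB = 6.91 / 2^10
LSB = 6.91 / 1024
LSB = 0.00674805 V = 6.74804688 mV

6.74804688 mV


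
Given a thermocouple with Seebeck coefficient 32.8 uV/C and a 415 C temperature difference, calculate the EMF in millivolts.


The thermocouple output V = sensitivity * dT.
V = 32.8 uV/C * 415 C
V = 13612.0 uV
V = 13.612 mV

13.612 mV


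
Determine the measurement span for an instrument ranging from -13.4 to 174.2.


Span = upper range - lower range.
Span = 174.2 - (-13.4)
Span = 187.6

187.6


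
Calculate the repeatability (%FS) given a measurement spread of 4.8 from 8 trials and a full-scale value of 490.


Repeatability = (spread / full scale) * 100%.
R = (4.8 / 490) * 100
R = 0.98 %FS

0.98 %FS


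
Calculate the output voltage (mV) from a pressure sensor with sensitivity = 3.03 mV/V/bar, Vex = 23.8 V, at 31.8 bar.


Output = sensitivity * Vex * P.
Vout = 3.03 * 23.8 * 31.8
Vout = 72.114 * 31.8
Vout = 2293.23 mV

2293.23 mV


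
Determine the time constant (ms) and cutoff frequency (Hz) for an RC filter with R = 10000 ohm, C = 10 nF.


Time constant: tau = R * C.
tau = 10000 * 1.00e-08 = 0.0001 s
tau = 0.1 ms
Cutoff frequency: fc = 1 / (2*pi*R*C).
fc = 1 / (2*pi*0.0001) = 1591.55 Hz

tau = 0.1 ms, fc = 1591.55 Hz


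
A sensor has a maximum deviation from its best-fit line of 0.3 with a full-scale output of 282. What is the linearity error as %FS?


Linearity error = (max deviation / full scale) * 100%.
Linearity = (0.3 / 282) * 100
Linearity = 0.106 %FS

0.106 %FS


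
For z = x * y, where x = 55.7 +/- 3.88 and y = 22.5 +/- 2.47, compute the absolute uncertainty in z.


For a product z = x*y, the relative uncertainty is:
uz/z = sqrt((ux/x)^2 + (uy/y)^2)
Relative uncertainties: ux/x = 3.88/55.7 = 0.069659
uy/y = 2.47/22.5 = 0.109778
z = 55.7 * 22.5 = 1253.2
uz = 1253.2 * sqrt(0.069659^2 + 0.109778^2) = 162.939

162.939


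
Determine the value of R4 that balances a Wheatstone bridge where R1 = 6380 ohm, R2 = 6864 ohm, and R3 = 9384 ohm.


At balance: R1*R4 = R2*R3, so R4 = R2*R3/R1.
R4 = 6864 * 9384 / 6380
R4 = 64411776 / 6380
R4 = 10095.89 ohm

10095.89 ohm


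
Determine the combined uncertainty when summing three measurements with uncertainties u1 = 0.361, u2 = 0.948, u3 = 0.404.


For a sum of independent quantities, uc = sqrt(u1^2 + u2^2 + u3^2).
uc = sqrt(0.361^2 + 0.948^2 + 0.404^2)
uc = sqrt(0.130321 + 0.898704 + 0.163216)
uc = 1.0919

1.0919


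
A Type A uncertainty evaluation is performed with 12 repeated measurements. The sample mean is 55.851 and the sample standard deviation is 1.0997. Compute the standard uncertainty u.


The standard uncertainty for Type A evaluation is u = s / sqrt(n).
u = 1.0997 / sqrt(12)
u = 1.0997 / 3.4641
u = 0.3175

0.3175


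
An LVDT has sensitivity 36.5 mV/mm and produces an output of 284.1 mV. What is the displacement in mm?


Displacement = Vout / sensitivity.
d = 284.1 / 36.5
d = 7.784 mm

7.784 mm


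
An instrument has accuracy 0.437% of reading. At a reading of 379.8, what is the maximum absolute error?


Absolute error = (accuracy% / 100) * reading.
Error = (0.437 / 100) * 379.8
Error = 0.00437 * 379.8
Error = 1.6597

1.6597


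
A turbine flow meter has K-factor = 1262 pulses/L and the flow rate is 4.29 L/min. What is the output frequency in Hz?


Frequency = K * Q / 60 (converting L/min to L/s).
f = 1262 * 4.29 / 60
f = 5413.98 / 60
f = 90.23 Hz

90.23 Hz


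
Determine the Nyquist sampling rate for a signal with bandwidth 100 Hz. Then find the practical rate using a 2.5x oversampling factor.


By Nyquist theorem, fs_min = 2 * fmax.
fs_min = 2 * 100 = 200 Hz
Practical rate = 2.5 * fs_min = 2.5 * 200 = 500 Hz

fs_min = 200 Hz, fs_practical = 500 Hz


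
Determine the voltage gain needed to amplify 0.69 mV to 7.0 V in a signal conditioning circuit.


Gain = Vout / Vin (converting to same units).
G = 7.0 V / 0.69 mV
G = 7000.0 mV / 0.69 mV
G = 10144.93

10144.93


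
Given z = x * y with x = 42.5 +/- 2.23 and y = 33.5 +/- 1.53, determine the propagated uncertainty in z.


For a product z = x*y, the relative uncertainty is:
uz/z = sqrt((ux/x)^2 + (uy/y)^2)
Relative uncertainties: ux/x = 2.23/42.5 = 0.052471
uy/y = 1.53/33.5 = 0.045672
z = 42.5 * 33.5 = 1423.8
uz = 1423.8 * sqrt(0.052471^2 + 0.045672^2) = 99.041

99.041


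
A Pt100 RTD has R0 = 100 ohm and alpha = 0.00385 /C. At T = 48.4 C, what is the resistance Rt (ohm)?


The RTD equation: Rt = R0 * (1 + alpha * T).
Rt = 100 * (1 + 0.00385 * 48.4)
Rt = 100 * (1 + 0.18634)
Rt = 100 * 1.18634
Rt = 118.634 ohm

118.634 ohm


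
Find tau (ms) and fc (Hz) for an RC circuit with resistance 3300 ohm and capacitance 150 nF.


Time constant: tau = R * C.
tau = 3300 * 1.50e-07 = 0.000495 s
tau = 0.495 ms
Cutoff frequency: fc = 1 / (2*pi*R*C).
fc = 1 / (2*pi*0.000495) = 321.53 Hz

tau = 0.495 ms, fc = 321.53 Hz


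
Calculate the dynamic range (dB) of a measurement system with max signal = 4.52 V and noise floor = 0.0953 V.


Dynamic range = 20 * log10(Vmax / Vnoise).
DR = 20 * log10(4.52 / 0.0953)
DR = 20 * log10(47.43)
DR = 33.52 dB

33.52 dB


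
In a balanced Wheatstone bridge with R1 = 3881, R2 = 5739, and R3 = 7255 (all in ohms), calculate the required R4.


At balance: R1*R4 = R2*R3, so R4 = R2*R3/R1.
R4 = 5739 * 7255 / 3881
R4 = 41636445 / 3881
R4 = 10728.28 ohm

10728.28 ohm
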